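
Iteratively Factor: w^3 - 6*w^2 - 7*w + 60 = (w + 3)*(w^2 - 9*w + 20) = (w - 4)*(w + 3)*(w - 5)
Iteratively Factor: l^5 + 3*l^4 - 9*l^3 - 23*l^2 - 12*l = (l + 1)*(l^4 + 2*l^3 - 11*l^2 - 12*l) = (l + 1)^2*(l^3 + l^2 - 12*l) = l*(l + 1)^2*(l^2 + l - 12) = l*(l + 1)^2*(l + 4)*(l - 3)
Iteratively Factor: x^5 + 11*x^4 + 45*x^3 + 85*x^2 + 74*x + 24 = (x + 1)*(x^4 + 10*x^3 + 35*x^2 + 50*x + 24) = (x + 1)^2*(x^3 + 9*x^2 + 26*x + 24) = (x + 1)^2*(x + 4)*(x^2 + 5*x + 6) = (x + 1)^2*(x + 2)*(x + 4)*(x + 3)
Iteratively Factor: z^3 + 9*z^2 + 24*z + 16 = (z + 4)*(z^2 + 5*z + 4) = (z + 4)^2*(z + 1)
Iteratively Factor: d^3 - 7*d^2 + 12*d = (d - 4)*(d^2 - 3*d) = d*(d - 4)*(d - 3)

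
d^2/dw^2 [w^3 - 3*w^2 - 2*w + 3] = 6*w - 6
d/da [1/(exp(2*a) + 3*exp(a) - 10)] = (-2*exp(a) - 3)*exp(a)/(exp(2*a) + 3*exp(a) - 10)^2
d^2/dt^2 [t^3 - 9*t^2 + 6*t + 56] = 6*t - 18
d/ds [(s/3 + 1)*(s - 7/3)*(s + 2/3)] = s^2 + 8*s/9 - 59/27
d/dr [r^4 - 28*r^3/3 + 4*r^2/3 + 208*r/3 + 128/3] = 4*r^3 - 28*r^2 + 8*r/3 + 208/3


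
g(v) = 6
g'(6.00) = 0.00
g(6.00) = 6.00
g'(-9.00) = 0.00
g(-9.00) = 6.00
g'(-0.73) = 0.00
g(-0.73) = 6.00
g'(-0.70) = 0.00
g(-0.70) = 6.00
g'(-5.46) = 0.00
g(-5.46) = 6.00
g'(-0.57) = 0.00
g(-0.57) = 6.00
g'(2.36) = 0.00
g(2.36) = 6.00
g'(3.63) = 0.00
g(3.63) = 6.00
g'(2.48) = 0.00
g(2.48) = 6.00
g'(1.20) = 0.00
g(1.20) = 6.00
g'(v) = 0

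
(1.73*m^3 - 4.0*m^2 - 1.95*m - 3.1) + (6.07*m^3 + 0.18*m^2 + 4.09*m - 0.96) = 7.8*m^3 - 3.82*m^2 + 2.14*m - 4.06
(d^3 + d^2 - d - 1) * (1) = d^3 + d^2 - d - 1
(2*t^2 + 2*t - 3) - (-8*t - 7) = 2*t^2 + 10*t + 4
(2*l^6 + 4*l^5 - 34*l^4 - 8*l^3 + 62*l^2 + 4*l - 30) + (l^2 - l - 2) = 2*l^6 + 4*l^5 - 34*l^4 - 8*l^3 + 63*l^2 + 3*l - 32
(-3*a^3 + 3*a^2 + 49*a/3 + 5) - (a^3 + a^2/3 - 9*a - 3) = -4*a^3 + 8*a^2/3 + 76*a/3 + 8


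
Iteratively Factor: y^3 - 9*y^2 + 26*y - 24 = (y - 2)*(y^2 - 7*y + 12) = (y - 3)*(y - 2)*(y - 4)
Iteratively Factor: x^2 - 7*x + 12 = (x - 3)*(x - 4)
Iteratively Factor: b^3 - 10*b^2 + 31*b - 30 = (b - 3)*(b^2 - 7*b + 10) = (b - 3)*(b - 2)*(b - 5)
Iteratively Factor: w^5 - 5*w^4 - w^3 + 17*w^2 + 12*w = (w - 4)*(w^4 - w^3 - 5*w^2 - 3*w) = (w - 4)*(w + 1)*(w^3 - 2*w^2 - 3*w) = (w - 4)*(w - 3)*(w + 1)*(w^2 + w) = (w - 4)*(w - 3)*(w + 1)^2*(w)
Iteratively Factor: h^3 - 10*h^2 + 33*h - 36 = (h - 4)*(h^2 - 6*h + 9) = (h - 4)*(h - 3)*(h - 3)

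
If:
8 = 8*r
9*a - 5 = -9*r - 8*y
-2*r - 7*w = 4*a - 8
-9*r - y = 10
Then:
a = 148/9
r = 1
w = -538/63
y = -19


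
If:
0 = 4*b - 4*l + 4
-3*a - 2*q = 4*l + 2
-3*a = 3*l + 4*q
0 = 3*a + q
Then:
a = -2/9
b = -5/3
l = -2/3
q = 2/3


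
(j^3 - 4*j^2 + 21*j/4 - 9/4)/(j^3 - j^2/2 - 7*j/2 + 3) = (j - 3/2)/(j + 2)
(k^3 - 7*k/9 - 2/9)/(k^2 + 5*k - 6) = (k^2 + k + 2/9)/(k + 6)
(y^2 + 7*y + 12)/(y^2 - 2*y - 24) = (y + 3)/(y - 6)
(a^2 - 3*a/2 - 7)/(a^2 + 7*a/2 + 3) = (2*a - 7)/(2*a + 3)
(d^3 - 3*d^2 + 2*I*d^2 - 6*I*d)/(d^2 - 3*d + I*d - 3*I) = d*(d + 2*I)/(d + I)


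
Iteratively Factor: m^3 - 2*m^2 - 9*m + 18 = (m + 3)*(m^2 - 5*m + 6) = (m - 3)*(m + 3)*(m - 2)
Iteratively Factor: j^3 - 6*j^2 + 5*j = (j - 5)*(j^2 - j) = (j - 5)*(j - 1)*(j)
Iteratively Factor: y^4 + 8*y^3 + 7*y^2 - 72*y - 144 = (y + 4)*(y^3 + 4*y^2 - 9*y - 36) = (y + 3)*(y + 4)*(y^2 + y - 12) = (y - 3)*(y + 3)*(y + 4)*(y + 4)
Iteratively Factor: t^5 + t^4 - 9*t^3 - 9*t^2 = (t)*(t^4 + t^3 - 9*t^2 - 9*t) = t*(t + 3)*(t^3 - 2*t^2 - 3*t) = t*(t + 1)*(t + 3)*(t^2 - 3*t) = t*(t - 3)*(t + 1)*(t + 3)*(t)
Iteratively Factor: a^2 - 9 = (a + 3)*(a - 3)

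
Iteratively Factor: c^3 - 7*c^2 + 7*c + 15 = (c - 5)*(c^2 - 2*c - 3) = (c - 5)*(c + 1)*(c - 3)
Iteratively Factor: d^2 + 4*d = (d + 4)*(d)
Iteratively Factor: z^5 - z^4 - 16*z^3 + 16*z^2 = (z)*(z^4 - z^3 - 16*z^2 + 16*z) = z*(z - 1)*(z^3 - 16*z) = z*(z - 4)*(z - 1)*(z^2 + 4*z) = z*(z - 4)*(z - 1)*(z + 4)*(z)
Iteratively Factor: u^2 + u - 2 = (u - 1)*(u + 2)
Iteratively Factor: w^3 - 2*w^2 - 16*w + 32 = (w - 4)*(w^2 + 2*w - 8) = (w - 4)*(w + 4)*(w - 2)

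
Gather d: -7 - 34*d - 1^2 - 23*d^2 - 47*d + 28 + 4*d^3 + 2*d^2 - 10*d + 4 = 4*d^3 - 21*d^2 - 91*d + 24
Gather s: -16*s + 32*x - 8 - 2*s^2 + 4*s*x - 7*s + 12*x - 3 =-2*s^2 + s*(4*x - 23) + 44*x - 11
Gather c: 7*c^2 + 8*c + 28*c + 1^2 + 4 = 7*c^2 + 36*c + 5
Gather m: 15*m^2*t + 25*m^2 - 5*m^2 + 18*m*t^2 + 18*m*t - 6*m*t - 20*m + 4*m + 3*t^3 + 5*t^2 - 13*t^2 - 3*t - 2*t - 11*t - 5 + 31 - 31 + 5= m^2*(15*t + 20) + m*(18*t^2 + 12*t - 16) + 3*t^3 - 8*t^2 - 16*t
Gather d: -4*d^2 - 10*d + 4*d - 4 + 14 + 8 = -4*d^2 - 6*d + 18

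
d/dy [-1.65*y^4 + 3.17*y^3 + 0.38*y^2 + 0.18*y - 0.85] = -6.6*y^3 + 9.51*y^2 + 0.76*y + 0.18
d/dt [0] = 0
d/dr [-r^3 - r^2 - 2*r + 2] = -3*r^2 - 2*r - 2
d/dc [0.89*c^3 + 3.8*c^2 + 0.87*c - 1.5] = 2.67*c^2 + 7.6*c + 0.87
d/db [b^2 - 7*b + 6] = 2*b - 7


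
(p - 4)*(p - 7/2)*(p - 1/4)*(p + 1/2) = p^4 - 29*p^3/4 + 12*p^2 + 71*p/16 - 7/4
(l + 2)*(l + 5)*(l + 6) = l^3 + 13*l^2 + 52*l + 60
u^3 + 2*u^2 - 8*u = u*(u - 2)*(u + 4)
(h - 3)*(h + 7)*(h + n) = h^3 + h^2*n + 4*h^2 + 4*h*n - 21*h - 21*n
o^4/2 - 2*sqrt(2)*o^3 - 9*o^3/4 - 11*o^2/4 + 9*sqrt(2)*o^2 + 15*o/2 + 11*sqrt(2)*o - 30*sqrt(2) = (o/2 + 1)*(o - 5)*(o - 3/2)*(o - 4*sqrt(2))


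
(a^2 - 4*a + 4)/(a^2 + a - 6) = (a - 2)/(a + 3)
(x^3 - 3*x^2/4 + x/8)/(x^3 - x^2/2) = (x - 1/4)/x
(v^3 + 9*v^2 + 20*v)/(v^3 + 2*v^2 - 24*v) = (v^2 + 9*v + 20)/(v^2 + 2*v - 24)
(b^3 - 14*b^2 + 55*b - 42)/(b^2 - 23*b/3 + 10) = 3*(b^2 - 8*b + 7)/(3*b - 5)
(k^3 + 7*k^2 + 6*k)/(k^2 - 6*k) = (k^2 + 7*k + 6)/(k - 6)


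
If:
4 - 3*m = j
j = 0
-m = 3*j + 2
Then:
No Solution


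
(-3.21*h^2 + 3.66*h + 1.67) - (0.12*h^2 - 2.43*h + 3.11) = -3.33*h^2 + 6.09*h - 1.44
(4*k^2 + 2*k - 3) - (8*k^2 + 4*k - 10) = -4*k^2 - 2*k + 7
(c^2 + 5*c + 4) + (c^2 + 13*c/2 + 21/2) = 2*c^2 + 23*c/2 + 29/2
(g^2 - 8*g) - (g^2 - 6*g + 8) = -2*g - 8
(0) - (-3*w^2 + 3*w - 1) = 3*w^2 - 3*w + 1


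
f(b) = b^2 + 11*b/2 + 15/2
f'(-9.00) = -12.50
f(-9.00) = 39.00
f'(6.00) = 17.50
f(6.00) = 76.50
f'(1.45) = 8.40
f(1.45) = 17.58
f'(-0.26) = 4.98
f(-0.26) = 6.14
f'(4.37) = 14.24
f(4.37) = 50.63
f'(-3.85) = -2.20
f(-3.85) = 1.15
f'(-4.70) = -3.90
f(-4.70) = 3.74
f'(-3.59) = -1.68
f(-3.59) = 0.64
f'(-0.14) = 5.22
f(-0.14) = 6.75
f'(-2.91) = -0.32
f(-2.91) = -0.04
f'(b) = 2*b + 11/2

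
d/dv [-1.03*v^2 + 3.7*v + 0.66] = 3.7 - 2.06*v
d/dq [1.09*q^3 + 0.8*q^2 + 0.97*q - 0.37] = 3.27*q^2 + 1.6*q + 0.97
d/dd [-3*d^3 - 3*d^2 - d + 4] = -9*d^2 - 6*d - 1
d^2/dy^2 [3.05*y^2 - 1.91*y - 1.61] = 6.10000000000000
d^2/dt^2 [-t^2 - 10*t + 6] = -2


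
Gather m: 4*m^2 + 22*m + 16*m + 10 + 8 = 4*m^2 + 38*m + 18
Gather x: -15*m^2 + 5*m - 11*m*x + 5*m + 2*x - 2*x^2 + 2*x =-15*m^2 + 10*m - 2*x^2 + x*(4 - 11*m)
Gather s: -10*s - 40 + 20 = -10*s - 20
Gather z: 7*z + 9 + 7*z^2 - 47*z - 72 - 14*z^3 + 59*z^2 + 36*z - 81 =-14*z^3 + 66*z^2 - 4*z - 144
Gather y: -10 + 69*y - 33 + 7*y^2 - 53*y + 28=7*y^2 + 16*y - 15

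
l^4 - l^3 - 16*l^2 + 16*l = l*(l - 4)*(l - 1)*(l + 4)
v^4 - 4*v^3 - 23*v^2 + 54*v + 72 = (v - 6)*(v - 3)*(v + 1)*(v + 4)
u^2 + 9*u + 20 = (u + 4)*(u + 5)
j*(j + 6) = j^2 + 6*j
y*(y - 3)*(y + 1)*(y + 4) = y^4 + 2*y^3 - 11*y^2 - 12*y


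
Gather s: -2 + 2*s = 2*s - 2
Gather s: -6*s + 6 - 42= -6*s - 36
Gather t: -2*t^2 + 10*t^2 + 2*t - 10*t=8*t^2 - 8*t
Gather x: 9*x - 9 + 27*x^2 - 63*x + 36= 27*x^2 - 54*x + 27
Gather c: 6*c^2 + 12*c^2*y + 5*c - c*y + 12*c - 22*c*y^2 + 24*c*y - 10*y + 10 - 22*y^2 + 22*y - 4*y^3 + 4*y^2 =c^2*(12*y + 6) + c*(-22*y^2 + 23*y + 17) - 4*y^3 - 18*y^2 + 12*y + 10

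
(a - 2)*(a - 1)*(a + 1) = a^3 - 2*a^2 - a + 2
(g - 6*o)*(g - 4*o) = g^2 - 10*g*o + 24*o^2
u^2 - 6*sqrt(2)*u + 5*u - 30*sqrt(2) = (u + 5)*(u - 6*sqrt(2))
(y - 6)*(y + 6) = y^2 - 36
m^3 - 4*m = m*(m - 2)*(m + 2)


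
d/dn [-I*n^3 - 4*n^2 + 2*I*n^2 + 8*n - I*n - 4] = -3*I*n^2 - 4*n*(2 - I) + 8 - I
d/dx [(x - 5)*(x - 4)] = 2*x - 9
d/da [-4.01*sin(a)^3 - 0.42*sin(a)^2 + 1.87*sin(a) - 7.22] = (-12.03*sin(a)^2 - 0.84*sin(a) + 1.87)*cos(a)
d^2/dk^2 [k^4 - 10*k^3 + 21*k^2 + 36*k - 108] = 12*k^2 - 60*k + 42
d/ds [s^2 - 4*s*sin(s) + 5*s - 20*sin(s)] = -4*s*cos(s) + 2*s - 4*sin(s) - 20*cos(s) + 5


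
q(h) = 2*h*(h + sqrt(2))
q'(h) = 4*h + 2*sqrt(2)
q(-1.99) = 2.29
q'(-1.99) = -5.13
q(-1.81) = 1.43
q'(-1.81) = -4.41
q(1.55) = 9.19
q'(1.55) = 9.03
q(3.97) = 42.75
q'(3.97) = 18.71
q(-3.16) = 11.03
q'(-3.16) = -9.81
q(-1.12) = -0.66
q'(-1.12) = -1.65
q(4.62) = 55.76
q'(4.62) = 21.31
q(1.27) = 6.82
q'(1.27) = 7.91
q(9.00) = 187.46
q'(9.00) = 38.83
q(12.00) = 321.94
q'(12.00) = 50.83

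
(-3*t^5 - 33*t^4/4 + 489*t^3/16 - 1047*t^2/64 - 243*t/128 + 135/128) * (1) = -3*t^5 - 33*t^4/4 + 489*t^3/16 - 1047*t^2/64 - 243*t/128 + 135/128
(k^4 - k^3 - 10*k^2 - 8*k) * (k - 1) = k^5 - 2*k^4 - 9*k^3 + 2*k^2 + 8*k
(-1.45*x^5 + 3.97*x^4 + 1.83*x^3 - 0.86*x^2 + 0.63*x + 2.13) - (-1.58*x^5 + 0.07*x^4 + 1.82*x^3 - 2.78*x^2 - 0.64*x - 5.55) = 0.13*x^5 + 3.9*x^4 + 0.01*x^3 + 1.92*x^2 + 1.27*x + 7.68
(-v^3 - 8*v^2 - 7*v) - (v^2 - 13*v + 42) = -v^3 - 9*v^2 + 6*v - 42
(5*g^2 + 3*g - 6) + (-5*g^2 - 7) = 3*g - 13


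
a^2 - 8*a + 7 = (a - 7)*(a - 1)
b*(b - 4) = b^2 - 4*b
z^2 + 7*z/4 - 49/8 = (z - 7/4)*(z + 7/2)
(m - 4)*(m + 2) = m^2 - 2*m - 8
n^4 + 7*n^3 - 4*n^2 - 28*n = n*(n - 2)*(n + 2)*(n + 7)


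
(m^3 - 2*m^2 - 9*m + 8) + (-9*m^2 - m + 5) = m^3 - 11*m^2 - 10*m + 13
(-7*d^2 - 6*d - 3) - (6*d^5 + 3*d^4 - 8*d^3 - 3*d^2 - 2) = -6*d^5 - 3*d^4 + 8*d^3 - 4*d^2 - 6*d - 1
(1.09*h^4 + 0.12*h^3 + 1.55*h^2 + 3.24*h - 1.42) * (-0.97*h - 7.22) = -1.0573*h^5 - 7.9862*h^4 - 2.3699*h^3 - 14.3338*h^2 - 22.0154*h + 10.2524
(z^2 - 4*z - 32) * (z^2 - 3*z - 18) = z^4 - 7*z^3 - 38*z^2 + 168*z + 576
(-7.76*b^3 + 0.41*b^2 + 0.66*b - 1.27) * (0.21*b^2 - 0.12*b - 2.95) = -1.6296*b^5 + 1.0173*b^4 + 22.9814*b^3 - 1.5554*b^2 - 1.7946*b + 3.7465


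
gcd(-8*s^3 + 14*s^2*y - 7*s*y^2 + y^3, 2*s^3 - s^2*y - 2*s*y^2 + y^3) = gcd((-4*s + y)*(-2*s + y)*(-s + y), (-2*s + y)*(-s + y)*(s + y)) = 2*s^2 - 3*s*y + y^2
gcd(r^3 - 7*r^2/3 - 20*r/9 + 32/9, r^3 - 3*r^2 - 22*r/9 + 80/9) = r - 8/3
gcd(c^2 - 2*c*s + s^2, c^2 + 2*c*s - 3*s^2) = -c + s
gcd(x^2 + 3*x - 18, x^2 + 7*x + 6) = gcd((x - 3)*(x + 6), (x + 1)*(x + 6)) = x + 6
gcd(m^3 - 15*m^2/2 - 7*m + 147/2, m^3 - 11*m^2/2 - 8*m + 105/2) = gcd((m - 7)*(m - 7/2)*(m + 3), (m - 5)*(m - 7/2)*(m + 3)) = m^2 - m/2 - 21/2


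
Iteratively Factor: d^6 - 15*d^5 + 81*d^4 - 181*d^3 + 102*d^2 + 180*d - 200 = (d + 1)*(d^5 - 16*d^4 + 97*d^3 - 278*d^2 + 380*d - 200) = (d - 5)*(d + 1)*(d^4 - 11*d^3 + 42*d^2 - 68*d + 40) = (d - 5)*(d - 2)*(d + 1)*(d^3 - 9*d^2 + 24*d - 20) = (d - 5)*(d - 2)^2*(d + 1)*(d^2 - 7*d + 10) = (d - 5)*(d - 2)^3*(d + 1)*(d - 5)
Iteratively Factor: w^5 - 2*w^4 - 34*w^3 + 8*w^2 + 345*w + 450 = (w - 5)*(w^4 + 3*w^3 - 19*w^2 - 87*w - 90) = (w - 5)^2*(w^3 + 8*w^2 + 21*w + 18) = (w - 5)^2*(w + 3)*(w^2 + 5*w + 6) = (w - 5)^2*(w + 2)*(w + 3)*(w + 3)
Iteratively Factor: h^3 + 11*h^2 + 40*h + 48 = (h + 4)*(h^2 + 7*h + 12) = (h + 3)*(h + 4)*(h + 4)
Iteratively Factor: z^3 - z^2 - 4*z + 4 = (z - 1)*(z^2 - 4) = (z - 1)*(z + 2)*(z - 2)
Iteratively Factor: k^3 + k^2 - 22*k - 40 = (k - 5)*(k^2 + 6*k + 8) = (k - 5)*(k + 2)*(k + 4)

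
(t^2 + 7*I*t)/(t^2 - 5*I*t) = (t + 7*I)/(t - 5*I)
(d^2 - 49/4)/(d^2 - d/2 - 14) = (d - 7/2)/(d - 4)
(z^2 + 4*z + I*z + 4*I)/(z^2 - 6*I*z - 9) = (z^2 + z*(4 + I) + 4*I)/(z^2 - 6*I*z - 9)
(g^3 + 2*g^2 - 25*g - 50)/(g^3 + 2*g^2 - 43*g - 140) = (g^2 - 3*g - 10)/(g^2 - 3*g - 28)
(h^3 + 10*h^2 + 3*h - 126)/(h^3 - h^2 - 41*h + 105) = (h + 6)/(h - 5)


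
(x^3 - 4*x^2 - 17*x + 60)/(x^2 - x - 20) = x - 3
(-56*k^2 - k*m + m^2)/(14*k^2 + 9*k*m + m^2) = (-8*k + m)/(2*k + m)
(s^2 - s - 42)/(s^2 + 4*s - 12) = (s - 7)/(s - 2)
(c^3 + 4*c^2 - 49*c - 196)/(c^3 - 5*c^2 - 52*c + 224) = (c^2 - 3*c - 28)/(c^2 - 12*c + 32)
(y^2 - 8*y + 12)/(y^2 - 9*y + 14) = (y - 6)/(y - 7)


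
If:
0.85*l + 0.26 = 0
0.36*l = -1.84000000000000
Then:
No Solution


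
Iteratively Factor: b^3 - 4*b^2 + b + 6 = (b - 2)*(b^2 - 2*b - 3) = (b - 3)*(b - 2)*(b + 1)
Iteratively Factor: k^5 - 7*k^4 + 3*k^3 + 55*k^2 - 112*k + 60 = (k - 2)*(k^4 - 5*k^3 - 7*k^2 + 41*k - 30) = (k - 2)^2*(k^3 - 3*k^2 - 13*k + 15) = (k - 2)^2*(k - 1)*(k^2 - 2*k - 15) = (k - 2)^2*(k - 1)*(k + 3)*(k - 5)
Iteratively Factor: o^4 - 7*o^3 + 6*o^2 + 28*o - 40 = (o - 2)*(o^3 - 5*o^2 - 4*o + 20) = (o - 2)^2*(o^2 - 3*o - 10) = (o - 2)^2*(o + 2)*(o - 5)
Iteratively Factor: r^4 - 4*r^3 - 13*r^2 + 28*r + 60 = (r - 5)*(r^3 + r^2 - 8*r - 12) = (r - 5)*(r + 2)*(r^2 - r - 6) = (r - 5)*(r + 2)^2*(r - 3)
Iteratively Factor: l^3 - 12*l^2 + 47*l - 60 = (l - 3)*(l^2 - 9*l + 20) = (l - 4)*(l - 3)*(l - 5)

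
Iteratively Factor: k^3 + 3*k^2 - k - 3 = (k - 1)*(k^2 + 4*k + 3) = (k - 1)*(k + 1)*(k + 3)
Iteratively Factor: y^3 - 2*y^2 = (y)*(y^2 - 2*y) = y*(y - 2)*(y)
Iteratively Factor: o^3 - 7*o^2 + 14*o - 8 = (o - 2)*(o^2 - 5*o + 4) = (o - 2)*(o - 1)*(o - 4)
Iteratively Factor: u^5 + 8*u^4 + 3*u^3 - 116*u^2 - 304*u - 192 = (u + 1)*(u^4 + 7*u^3 - 4*u^2 - 112*u - 192) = (u - 4)*(u + 1)*(u^3 + 11*u^2 + 40*u + 48) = (u - 4)*(u + 1)*(u + 4)*(u^2 + 7*u + 12) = (u - 4)*(u + 1)*(u + 3)*(u + 4)*(u + 4)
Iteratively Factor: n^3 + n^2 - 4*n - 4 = (n + 1)*(n^2 - 4) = (n + 1)*(n + 2)*(n - 2)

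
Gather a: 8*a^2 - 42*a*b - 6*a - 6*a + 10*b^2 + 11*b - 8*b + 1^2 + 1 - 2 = 8*a^2 + a*(-42*b - 12) + 10*b^2 + 3*b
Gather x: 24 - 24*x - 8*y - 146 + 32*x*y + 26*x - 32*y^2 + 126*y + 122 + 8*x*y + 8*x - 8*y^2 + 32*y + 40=x*(40*y + 10) - 40*y^2 + 150*y + 40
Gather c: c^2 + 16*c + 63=c^2 + 16*c + 63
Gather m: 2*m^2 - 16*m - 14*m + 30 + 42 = 2*m^2 - 30*m + 72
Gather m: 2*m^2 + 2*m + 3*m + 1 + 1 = 2*m^2 + 5*m + 2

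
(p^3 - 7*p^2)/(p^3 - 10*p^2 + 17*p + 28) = p^2/(p^2 - 3*p - 4)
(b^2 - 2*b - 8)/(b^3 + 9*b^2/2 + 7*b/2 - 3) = 2*(b - 4)/(2*b^2 + 5*b - 3)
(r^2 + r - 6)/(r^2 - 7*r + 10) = (r + 3)/(r - 5)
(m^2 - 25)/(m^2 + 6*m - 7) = (m^2 - 25)/(m^2 + 6*m - 7)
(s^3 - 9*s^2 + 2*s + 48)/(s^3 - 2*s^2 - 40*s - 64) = (s - 3)/(s + 4)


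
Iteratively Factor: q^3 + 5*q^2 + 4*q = (q + 1)*(q^2 + 4*q) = (q + 1)*(q + 4)*(q)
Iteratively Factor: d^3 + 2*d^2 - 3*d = (d + 3)*(d^2 - d) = (d - 1)*(d + 3)*(d)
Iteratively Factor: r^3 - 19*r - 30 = (r + 3)*(r^2 - 3*r - 10) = (r + 2)*(r + 3)*(r - 5)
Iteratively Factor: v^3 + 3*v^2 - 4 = (v + 2)*(v^2 + v - 2) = (v + 2)^2*(v - 1)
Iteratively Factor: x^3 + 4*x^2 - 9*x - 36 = (x + 4)*(x^2 - 9) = (x - 3)*(x + 4)*(x + 3)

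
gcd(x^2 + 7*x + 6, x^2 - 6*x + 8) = 1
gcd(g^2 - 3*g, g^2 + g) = g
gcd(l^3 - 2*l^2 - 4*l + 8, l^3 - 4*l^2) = 1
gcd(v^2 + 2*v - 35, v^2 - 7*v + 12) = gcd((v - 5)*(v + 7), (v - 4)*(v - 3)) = 1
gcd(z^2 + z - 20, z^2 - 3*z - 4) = z - 4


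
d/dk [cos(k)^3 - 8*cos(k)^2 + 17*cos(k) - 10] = (-3*cos(k)^2 + 16*cos(k) - 17)*sin(k)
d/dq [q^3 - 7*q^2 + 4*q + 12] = 3*q^2 - 14*q + 4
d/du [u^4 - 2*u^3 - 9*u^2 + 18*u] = 4*u^3 - 6*u^2 - 18*u + 18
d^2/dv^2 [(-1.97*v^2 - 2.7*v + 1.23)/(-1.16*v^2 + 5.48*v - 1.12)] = (32.312032*v^3 - 25.287072*v^2 + 25.866144*v - 32.593376)/(1.560896*v^6 - 22.121664*v^5 + 109.027008*v^4 - 207.284288*v^3 + 105.267456*v^2 - 20.622336*v + 1.404928)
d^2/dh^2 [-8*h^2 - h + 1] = -16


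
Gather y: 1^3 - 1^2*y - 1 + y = 0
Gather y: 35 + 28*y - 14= 28*y + 21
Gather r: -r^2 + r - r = -r^2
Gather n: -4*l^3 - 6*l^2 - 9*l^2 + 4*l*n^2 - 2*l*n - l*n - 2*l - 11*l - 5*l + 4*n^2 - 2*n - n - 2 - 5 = -4*l^3 - 15*l^2 - 18*l + n^2*(4*l + 4) + n*(-3*l - 3) - 7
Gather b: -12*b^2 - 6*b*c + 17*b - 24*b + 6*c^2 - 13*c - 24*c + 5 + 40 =-12*b^2 + b*(-6*c - 7) + 6*c^2 - 37*c + 45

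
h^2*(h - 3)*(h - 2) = h^4 - 5*h^3 + 6*h^2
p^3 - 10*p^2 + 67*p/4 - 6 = (p - 8)*(p - 3/2)*(p - 1/2)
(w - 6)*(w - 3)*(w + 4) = w^3 - 5*w^2 - 18*w + 72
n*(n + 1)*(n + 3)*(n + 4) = n^4 + 8*n^3 + 19*n^2 + 12*n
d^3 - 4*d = d*(d - 2)*(d + 2)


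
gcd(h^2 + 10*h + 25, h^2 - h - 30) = h + 5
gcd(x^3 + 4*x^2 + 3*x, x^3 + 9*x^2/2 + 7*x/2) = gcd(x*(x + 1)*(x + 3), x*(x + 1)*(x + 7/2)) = x^2 + x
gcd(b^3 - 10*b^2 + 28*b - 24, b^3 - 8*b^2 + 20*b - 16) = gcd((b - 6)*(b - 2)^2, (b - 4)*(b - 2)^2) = b^2 - 4*b + 4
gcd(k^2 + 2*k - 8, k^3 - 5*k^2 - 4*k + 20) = k - 2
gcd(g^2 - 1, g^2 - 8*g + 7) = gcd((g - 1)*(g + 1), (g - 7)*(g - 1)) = g - 1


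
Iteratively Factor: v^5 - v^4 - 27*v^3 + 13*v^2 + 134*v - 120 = (v - 1)*(v^4 - 27*v^2 - 14*v + 120) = (v - 5)*(v - 1)*(v^3 + 5*v^2 - 2*v - 24) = (v - 5)*(v - 1)*(v + 3)*(v^2 + 2*v - 8) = (v - 5)*(v - 1)*(v + 3)*(v + 4)*(v - 2)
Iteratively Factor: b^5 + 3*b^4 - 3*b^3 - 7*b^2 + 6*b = (b + 2)*(b^4 + b^3 - 5*b^2 + 3*b) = (b - 1)*(b + 2)*(b^3 + 2*b^2 - 3*b) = (b - 1)^2*(b + 2)*(b^2 + 3*b) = b*(b - 1)^2*(b + 2)*(b + 3)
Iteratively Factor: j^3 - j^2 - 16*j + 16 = (j - 4)*(j^2 + 3*j - 4) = (j - 4)*(j - 1)*(j + 4)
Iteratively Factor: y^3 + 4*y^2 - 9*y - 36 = (y - 3)*(y^2 + 7*y + 12) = (y - 3)*(y + 3)*(y + 4)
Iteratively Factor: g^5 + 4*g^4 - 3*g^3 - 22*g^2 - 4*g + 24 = (g + 3)*(g^4 + g^3 - 6*g^2 - 4*g + 8) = (g + 2)*(g + 3)*(g^3 - g^2 - 4*g + 4) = (g + 2)^2*(g + 3)*(g^2 - 3*g + 2) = (g - 2)*(g + 2)^2*(g + 3)*(g - 1)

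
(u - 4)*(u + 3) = u^2 - u - 12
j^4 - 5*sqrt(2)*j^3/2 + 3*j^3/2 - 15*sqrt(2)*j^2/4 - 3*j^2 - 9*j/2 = j*(j + 3/2)*(j - 3*sqrt(2))*(j + sqrt(2)/2)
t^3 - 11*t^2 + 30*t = t*(t - 6)*(t - 5)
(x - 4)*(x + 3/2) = x^2 - 5*x/2 - 6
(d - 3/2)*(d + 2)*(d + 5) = d^3 + 11*d^2/2 - d/2 - 15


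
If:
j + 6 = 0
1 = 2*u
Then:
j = -6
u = 1/2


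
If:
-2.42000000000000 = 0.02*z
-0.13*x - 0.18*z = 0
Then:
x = 167.54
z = -121.00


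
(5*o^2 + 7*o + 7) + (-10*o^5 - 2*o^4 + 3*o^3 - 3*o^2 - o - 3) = -10*o^5 - 2*o^4 + 3*o^3 + 2*o^2 + 6*o + 4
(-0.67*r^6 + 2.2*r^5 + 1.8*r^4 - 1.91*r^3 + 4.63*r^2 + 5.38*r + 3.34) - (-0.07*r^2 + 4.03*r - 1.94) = -0.67*r^6 + 2.2*r^5 + 1.8*r^4 - 1.91*r^3 + 4.7*r^2 + 1.35*r + 5.28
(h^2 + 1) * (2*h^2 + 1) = 2*h^4 + 3*h^2 + 1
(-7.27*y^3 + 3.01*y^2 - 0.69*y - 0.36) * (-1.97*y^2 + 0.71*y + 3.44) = 14.3219*y^5 - 11.0914*y^4 - 21.5124*y^3 + 10.5737*y^2 - 2.6292*y - 1.2384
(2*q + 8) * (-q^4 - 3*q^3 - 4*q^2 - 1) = -2*q^5 - 14*q^4 - 32*q^3 - 32*q^2 - 2*q - 8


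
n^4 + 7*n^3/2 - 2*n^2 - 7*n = n*(n + 7/2)*(n - sqrt(2))*(n + sqrt(2))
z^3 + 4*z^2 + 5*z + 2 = (z + 1)^2*(z + 2)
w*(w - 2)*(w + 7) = w^3 + 5*w^2 - 14*w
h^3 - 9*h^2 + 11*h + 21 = (h - 7)*(h - 3)*(h + 1)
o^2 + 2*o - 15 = (o - 3)*(o + 5)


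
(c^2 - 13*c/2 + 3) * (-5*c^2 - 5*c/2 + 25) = -5*c^4 + 30*c^3 + 105*c^2/4 - 170*c + 75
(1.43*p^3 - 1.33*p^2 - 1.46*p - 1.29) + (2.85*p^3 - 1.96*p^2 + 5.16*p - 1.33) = 4.28*p^3 - 3.29*p^2 + 3.7*p - 2.62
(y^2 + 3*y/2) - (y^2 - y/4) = 7*y/4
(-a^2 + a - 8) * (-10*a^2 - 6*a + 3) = 10*a^4 - 4*a^3 + 71*a^2 + 51*a - 24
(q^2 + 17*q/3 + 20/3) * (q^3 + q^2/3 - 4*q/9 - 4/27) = q^5 + 6*q^4 + 73*q^3/9 - 4*q^2/9 - 308*q/81 - 80/81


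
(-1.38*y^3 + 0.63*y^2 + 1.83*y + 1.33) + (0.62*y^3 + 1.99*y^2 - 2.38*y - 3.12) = -0.76*y^3 + 2.62*y^2 - 0.55*y - 1.79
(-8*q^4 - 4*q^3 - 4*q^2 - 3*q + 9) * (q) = -8*q^5 - 4*q^4 - 4*q^3 - 3*q^2 + 9*q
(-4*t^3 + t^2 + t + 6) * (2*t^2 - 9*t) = -8*t^5 + 38*t^4 - 7*t^3 + 3*t^2 - 54*t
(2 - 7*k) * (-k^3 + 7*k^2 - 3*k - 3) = 7*k^4 - 51*k^3 + 35*k^2 + 15*k - 6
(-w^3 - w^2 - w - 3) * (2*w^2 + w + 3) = -2*w^5 - 3*w^4 - 6*w^3 - 10*w^2 - 6*w - 9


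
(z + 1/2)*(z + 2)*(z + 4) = z^3 + 13*z^2/2 + 11*z + 4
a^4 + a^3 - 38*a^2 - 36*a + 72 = (a - 6)*(a - 1)*(a + 2)*(a + 6)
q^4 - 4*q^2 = q^2*(q - 2)*(q + 2)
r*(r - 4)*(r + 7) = r^3 + 3*r^2 - 28*r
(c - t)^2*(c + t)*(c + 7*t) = c^4 + 6*c^3*t - 8*c^2*t^2 - 6*c*t^3 + 7*t^4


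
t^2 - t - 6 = (t - 3)*(t + 2)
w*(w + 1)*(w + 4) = w^3 + 5*w^2 + 4*w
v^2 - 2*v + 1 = (v - 1)^2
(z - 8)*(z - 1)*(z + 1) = z^3 - 8*z^2 - z + 8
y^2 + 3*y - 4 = (y - 1)*(y + 4)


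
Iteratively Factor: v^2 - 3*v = (v)*(v - 3)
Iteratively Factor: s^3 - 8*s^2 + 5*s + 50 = (s - 5)*(s^2 - 3*s - 10) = (s - 5)*(s + 2)*(s - 5)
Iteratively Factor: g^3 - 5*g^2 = (g)*(g^2 - 5*g) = g*(g - 5)*(g)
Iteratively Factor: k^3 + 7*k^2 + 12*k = (k)*(k^2 + 7*k + 12) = k*(k + 3)*(k + 4)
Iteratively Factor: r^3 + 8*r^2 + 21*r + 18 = (r + 2)*(r^2 + 6*r + 9) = (r + 2)*(r + 3)*(r + 3)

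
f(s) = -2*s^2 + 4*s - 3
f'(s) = 4 - 4*s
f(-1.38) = -12.33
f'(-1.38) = 9.52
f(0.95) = -1.00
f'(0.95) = 0.20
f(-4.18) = -54.66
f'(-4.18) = 20.72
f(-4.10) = -53.02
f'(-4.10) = 20.40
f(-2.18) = -21.22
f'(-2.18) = 12.72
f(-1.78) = -16.46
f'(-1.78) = 11.12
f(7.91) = -96.50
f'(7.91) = -27.64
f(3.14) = -10.16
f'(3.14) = -8.56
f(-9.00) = -201.00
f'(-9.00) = 40.00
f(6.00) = -51.00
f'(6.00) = -20.00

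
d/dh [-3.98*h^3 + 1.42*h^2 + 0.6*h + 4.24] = -11.94*h^2 + 2.84*h + 0.6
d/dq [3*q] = 3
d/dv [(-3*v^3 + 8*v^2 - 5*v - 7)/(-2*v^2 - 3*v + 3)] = (6*v^4 + 18*v^3 - 61*v^2 + 20*v - 36)/(4*v^4 + 12*v^3 - 3*v^2 - 18*v + 9)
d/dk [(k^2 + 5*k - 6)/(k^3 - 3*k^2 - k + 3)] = (-k^2 - 12*k + 9)/(k^4 - 4*k^3 - 2*k^2 + 12*k + 9)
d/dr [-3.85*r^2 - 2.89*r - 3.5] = -7.7*r - 2.89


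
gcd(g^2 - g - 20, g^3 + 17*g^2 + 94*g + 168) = g + 4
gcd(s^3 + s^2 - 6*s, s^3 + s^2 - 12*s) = s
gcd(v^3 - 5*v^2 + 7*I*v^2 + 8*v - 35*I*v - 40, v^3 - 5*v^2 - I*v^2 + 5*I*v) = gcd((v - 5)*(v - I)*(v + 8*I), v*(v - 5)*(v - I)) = v^2 + v*(-5 - I) + 5*I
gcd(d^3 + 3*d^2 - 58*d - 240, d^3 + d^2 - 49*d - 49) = 1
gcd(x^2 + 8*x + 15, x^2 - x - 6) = 1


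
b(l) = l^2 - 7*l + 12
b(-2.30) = 33.39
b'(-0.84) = -8.68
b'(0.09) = -6.82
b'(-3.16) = -13.32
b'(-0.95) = -8.90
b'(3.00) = -1.00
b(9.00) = 30.00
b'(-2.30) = -11.60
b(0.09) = 11.38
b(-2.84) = 39.95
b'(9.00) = 11.00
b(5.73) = 4.72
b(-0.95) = 19.55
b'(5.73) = 4.46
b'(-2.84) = -12.68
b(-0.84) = 18.59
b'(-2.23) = -11.46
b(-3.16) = 44.11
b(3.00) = 0.00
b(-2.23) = 32.58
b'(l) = 2*l - 7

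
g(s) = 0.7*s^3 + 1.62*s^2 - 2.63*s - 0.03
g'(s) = 2.1*s^2 + 3.24*s - 2.63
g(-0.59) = 1.94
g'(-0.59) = -3.81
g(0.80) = -0.74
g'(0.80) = 1.31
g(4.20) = 69.36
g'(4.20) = 48.02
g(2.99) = 25.30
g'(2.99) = 25.83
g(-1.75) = 5.78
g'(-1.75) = -1.87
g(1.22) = 0.44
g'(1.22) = 4.45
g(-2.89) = 4.20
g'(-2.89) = 5.55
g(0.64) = -0.87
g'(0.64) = 0.30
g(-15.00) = -1958.58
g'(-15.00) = 421.27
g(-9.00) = -355.44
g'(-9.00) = 138.31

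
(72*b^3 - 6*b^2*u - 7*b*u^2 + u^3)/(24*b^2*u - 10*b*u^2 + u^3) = (3*b + u)/u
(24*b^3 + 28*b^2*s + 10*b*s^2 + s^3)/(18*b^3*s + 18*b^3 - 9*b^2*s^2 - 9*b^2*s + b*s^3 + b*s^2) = (24*b^3 + 28*b^2*s + 10*b*s^2 + s^3)/(b*(18*b^2*s + 18*b^2 - 9*b*s^2 - 9*b*s + s^3 + s^2))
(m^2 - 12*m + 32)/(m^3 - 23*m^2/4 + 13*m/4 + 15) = 4*(m - 8)/(4*m^2 - 7*m - 15)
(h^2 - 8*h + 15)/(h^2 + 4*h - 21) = (h - 5)/(h + 7)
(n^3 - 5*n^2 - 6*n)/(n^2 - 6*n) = n + 1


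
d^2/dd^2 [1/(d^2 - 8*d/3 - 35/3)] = 6*(9*d^2 - 24*d - 4*(3*d - 4)^2 - 105)/(-3*d^2 + 8*d + 35)^3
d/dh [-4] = 0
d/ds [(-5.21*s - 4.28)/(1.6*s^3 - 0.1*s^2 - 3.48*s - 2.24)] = (16.672*s^3 + 20.023*s^2 - 0.856000000000002*s - 3.224)/(2.56*s^6 - 0.32*s^5 - 11.126*s^4 - 6.472*s^3 + 12.5584*s^2 + 15.5904*s + 5.0176)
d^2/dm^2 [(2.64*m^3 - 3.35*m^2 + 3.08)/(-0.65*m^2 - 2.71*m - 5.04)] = (-1.77635683940025e-15*m^5 + 7.105427357601e-15*m^4 - 33.281618*m^3 - 290.004456*m^2 - 434.913864*m + 145.131224)/(0.274625*m^6 + 3.434925*m^5 + 20.709195*m^4 + 73.170271*m^3 + 160.575912*m^2 + 206.515008*m + 128.024064)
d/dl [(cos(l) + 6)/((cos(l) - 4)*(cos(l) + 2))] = (cos(l)^2 + 12*cos(l) - 4)*sin(l)/((cos(l) - 4)^2*(cos(l) + 2)^2)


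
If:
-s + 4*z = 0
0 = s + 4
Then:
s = -4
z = -1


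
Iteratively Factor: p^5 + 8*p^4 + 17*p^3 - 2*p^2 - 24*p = (p + 3)*(p^4 + 5*p^3 + 2*p^2 - 8*p) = (p - 1)*(p + 3)*(p^3 + 6*p^2 + 8*p) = p*(p - 1)*(p + 3)*(p^2 + 6*p + 8) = p*(p - 1)*(p + 2)*(p + 3)*(p + 4)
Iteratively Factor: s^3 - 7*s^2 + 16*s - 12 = (s - 3)*(s^2 - 4*s + 4) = (s - 3)*(s - 2)*(s - 2)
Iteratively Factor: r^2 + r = (r + 1)*(r)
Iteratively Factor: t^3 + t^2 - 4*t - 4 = (t + 1)*(t^2 - 4) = (t - 2)*(t + 1)*(t + 2)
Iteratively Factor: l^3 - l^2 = (l - 1)*(l^2) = l*(l - 1)*(l)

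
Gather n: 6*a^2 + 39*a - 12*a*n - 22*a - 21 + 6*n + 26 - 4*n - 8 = 6*a^2 + 17*a + n*(2 - 12*a) - 3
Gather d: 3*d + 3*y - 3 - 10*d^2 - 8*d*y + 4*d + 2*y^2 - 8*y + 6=-10*d^2 + d*(7 - 8*y) + 2*y^2 - 5*y + 3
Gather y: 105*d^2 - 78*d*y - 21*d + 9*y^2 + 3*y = 105*d^2 - 21*d + 9*y^2 + y*(3 - 78*d)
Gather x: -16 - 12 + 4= -24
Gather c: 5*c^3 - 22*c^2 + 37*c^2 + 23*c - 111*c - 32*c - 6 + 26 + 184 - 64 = 5*c^3 + 15*c^2 - 120*c + 140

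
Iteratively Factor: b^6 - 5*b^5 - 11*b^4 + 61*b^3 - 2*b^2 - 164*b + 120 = (b - 5)*(b^5 - 11*b^3 + 6*b^2 + 28*b - 24) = (b - 5)*(b - 2)*(b^4 + 2*b^3 - 7*b^2 - 8*b + 12) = (b - 5)*(b - 2)*(b + 3)*(b^3 - b^2 - 4*b + 4) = (b - 5)*(b - 2)*(b - 1)*(b + 3)*(b^2 - 4) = (b - 5)*(b - 2)^2*(b - 1)*(b + 3)*(b + 2)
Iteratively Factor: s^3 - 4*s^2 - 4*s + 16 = (s + 2)*(s^2 - 6*s + 8) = (s - 4)*(s + 2)*(s - 2)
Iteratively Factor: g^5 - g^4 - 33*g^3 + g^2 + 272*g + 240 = (g + 1)*(g^4 - 2*g^3 - 31*g^2 + 32*g + 240) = (g - 5)*(g + 1)*(g^3 + 3*g^2 - 16*g - 48) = (g - 5)*(g + 1)*(g + 3)*(g^2 - 16) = (g - 5)*(g - 4)*(g + 1)*(g + 3)*(g + 4)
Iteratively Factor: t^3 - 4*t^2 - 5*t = (t - 5)*(t^2 + t) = t*(t - 5)*(t + 1)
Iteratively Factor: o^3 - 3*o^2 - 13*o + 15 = (o + 3)*(o^2 - 6*o + 5) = (o - 5)*(o + 3)*(o - 1)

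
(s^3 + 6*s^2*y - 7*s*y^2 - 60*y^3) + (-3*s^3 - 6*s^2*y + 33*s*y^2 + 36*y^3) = -2*s^3 + 26*s*y^2 - 24*y^3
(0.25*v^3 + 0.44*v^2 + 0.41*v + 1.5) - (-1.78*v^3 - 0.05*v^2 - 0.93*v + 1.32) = 2.03*v^3 + 0.49*v^2 + 1.34*v + 0.18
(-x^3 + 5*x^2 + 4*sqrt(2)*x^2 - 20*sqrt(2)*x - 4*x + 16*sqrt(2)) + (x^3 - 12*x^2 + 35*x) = -7*x^2 + 4*sqrt(2)*x^2 - 20*sqrt(2)*x + 31*x + 16*sqrt(2)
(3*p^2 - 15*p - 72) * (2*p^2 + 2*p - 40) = 6*p^4 - 24*p^3 - 294*p^2 + 456*p + 2880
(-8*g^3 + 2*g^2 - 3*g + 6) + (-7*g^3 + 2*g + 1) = -15*g^3 + 2*g^2 - g + 7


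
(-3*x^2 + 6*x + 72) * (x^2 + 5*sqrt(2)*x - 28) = -3*x^4 - 15*sqrt(2)*x^3 + 6*x^3 + 30*sqrt(2)*x^2 + 156*x^2 - 168*x + 360*sqrt(2)*x - 2016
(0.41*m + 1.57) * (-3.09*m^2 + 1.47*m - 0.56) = -1.2669*m^3 - 4.2486*m^2 + 2.0783*m - 0.8792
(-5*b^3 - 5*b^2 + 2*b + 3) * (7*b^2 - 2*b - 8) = -35*b^5 - 25*b^4 + 64*b^3 + 57*b^2 - 22*b - 24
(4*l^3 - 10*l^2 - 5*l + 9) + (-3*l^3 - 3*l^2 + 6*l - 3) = l^3 - 13*l^2 + l + 6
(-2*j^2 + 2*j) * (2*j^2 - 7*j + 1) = -4*j^4 + 18*j^3 - 16*j^2 + 2*j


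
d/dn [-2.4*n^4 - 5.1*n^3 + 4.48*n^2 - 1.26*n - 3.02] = -9.6*n^3 - 15.3*n^2 + 8.96*n - 1.26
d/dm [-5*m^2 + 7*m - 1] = 7 - 10*m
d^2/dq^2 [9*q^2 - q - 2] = 18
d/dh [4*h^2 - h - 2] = 8*h - 1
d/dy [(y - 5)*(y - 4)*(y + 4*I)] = 3*y^2 + y*(-18 + 8*I) + 20 - 36*I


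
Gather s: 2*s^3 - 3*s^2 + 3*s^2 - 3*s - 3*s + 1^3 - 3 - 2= 2*s^3 - 6*s - 4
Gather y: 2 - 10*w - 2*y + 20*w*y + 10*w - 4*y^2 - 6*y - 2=-4*y^2 + y*(20*w - 8)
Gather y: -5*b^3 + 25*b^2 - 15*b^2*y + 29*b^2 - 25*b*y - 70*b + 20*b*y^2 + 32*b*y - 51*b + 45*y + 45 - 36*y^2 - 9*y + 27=-5*b^3 + 54*b^2 - 121*b + y^2*(20*b - 36) + y*(-15*b^2 + 7*b + 36) + 72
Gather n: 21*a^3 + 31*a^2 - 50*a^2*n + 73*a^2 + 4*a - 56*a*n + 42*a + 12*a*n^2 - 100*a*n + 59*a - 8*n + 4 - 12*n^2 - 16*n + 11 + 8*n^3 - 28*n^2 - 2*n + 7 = 21*a^3 + 104*a^2 + 105*a + 8*n^3 + n^2*(12*a - 40) + n*(-50*a^2 - 156*a - 26) + 22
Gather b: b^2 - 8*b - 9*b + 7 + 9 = b^2 - 17*b + 16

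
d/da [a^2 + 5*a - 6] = 2*a + 5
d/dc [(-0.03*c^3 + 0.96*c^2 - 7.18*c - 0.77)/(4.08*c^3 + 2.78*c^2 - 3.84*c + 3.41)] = (-4.0002*c^4 + 58.8192*c^3 + 25.3919*c^2 + 10.8284*c - 27.4406)/(16.6464*c^6 + 22.6848*c^5 - 23.606*c^4 + 6.4752*c^3 + 33.7052*c^2 - 26.1888*c + 11.6281)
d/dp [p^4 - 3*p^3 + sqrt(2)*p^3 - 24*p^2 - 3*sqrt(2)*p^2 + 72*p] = 4*p^3 - 9*p^2 + 3*sqrt(2)*p^2 - 48*p - 6*sqrt(2)*p + 72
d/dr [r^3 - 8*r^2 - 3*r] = 3*r^2 - 16*r - 3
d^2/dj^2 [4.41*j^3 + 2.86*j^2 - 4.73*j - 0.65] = 26.46*j + 5.72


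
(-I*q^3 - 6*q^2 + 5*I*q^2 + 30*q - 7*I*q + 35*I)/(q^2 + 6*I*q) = (-I*q^3 + q^2*(-6 + 5*I) + q*(30 - 7*I) + 35*I)/(q*(q + 6*I))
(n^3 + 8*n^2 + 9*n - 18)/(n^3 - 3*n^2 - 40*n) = (-n^3 - 8*n^2 - 9*n + 18)/(n*(-n^2 + 3*n + 40))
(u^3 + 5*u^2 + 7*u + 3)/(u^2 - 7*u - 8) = (u^2 + 4*u + 3)/(u - 8)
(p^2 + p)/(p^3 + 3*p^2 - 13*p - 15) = p/(p^2 + 2*p - 15)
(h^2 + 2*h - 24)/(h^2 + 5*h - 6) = (h - 4)/(h - 1)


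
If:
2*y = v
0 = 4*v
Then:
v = 0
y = 0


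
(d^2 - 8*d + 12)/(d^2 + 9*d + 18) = (d^2 - 8*d + 12)/(d^2 + 9*d + 18)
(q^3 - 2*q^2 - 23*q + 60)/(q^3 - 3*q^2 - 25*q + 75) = (q - 4)/(q - 5)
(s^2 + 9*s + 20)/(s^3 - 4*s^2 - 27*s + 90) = (s + 4)/(s^2 - 9*s + 18)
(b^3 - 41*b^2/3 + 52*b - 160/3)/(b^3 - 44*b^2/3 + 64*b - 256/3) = (3*b - 5)/(3*b - 8)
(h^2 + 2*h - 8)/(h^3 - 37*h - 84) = (h - 2)/(h^2 - 4*h - 21)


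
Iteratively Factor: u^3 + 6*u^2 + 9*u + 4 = (u + 1)*(u^2 + 5*u + 4) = (u + 1)^2*(u + 4)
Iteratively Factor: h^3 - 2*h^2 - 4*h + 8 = (h - 2)*(h^2 - 4) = (h - 2)^2*(h + 2)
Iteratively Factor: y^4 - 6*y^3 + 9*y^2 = (y)*(y^3 - 6*y^2 + 9*y) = y^2*(y^2 - 6*y + 9) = y^2*(y - 3)*(y - 3)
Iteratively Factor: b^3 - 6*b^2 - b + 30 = (b + 2)*(b^2 - 8*b + 15) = (b - 5)*(b + 2)*(b - 3)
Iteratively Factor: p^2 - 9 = (p + 3)*(p - 3)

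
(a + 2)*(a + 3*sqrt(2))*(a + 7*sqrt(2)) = a^3 + 2*a^2 + 10*sqrt(2)*a^2 + 20*sqrt(2)*a + 42*a + 84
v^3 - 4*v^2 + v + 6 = (v - 3)*(v - 2)*(v + 1)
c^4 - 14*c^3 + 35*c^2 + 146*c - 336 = (c - 8)*(c - 7)*(c - 2)*(c + 3)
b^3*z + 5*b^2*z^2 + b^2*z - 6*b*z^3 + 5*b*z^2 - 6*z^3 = (b - z)*(b + 6*z)*(b*z + z)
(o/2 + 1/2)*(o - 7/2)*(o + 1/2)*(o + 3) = o^4/2 + o^3/2 - 43*o^2/8 - 8*o - 21/8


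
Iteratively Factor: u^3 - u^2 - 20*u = (u - 5)*(u^2 + 4*u) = u*(u - 5)*(u + 4)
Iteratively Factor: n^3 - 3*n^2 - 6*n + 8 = (n - 1)*(n^2 - 2*n - 8) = (n - 4)*(n - 1)*(n + 2)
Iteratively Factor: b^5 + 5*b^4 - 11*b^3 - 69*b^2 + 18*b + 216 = (b - 2)*(b^4 + 7*b^3 + 3*b^2 - 63*b - 108) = (b - 3)*(b - 2)*(b^3 + 10*b^2 + 33*b + 36) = (b - 3)*(b - 2)*(b + 3)*(b^2 + 7*b + 12) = (b - 3)*(b - 2)*(b + 3)*(b + 4)*(b + 3)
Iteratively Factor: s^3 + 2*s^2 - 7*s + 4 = (s - 1)*(s^2 + 3*s - 4) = (s - 1)*(s + 4)*(s - 1)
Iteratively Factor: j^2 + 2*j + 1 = (j + 1)*(j + 1)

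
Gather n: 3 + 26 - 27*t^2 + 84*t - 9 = -27*t^2 + 84*t + 20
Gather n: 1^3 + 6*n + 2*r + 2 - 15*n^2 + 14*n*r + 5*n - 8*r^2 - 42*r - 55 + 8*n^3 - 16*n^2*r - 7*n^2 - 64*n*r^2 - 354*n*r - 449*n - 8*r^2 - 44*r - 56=8*n^3 + n^2*(-16*r - 22) + n*(-64*r^2 - 340*r - 438) - 16*r^2 - 84*r - 108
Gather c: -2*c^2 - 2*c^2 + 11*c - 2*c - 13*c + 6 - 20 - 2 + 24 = -4*c^2 - 4*c + 8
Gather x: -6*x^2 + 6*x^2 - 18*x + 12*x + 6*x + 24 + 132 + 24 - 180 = 0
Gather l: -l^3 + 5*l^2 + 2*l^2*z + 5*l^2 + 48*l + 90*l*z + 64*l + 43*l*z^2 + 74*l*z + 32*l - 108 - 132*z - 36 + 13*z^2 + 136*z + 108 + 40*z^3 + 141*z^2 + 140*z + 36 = -l^3 + l^2*(2*z + 10) + l*(43*z^2 + 164*z + 144) + 40*z^3 + 154*z^2 + 144*z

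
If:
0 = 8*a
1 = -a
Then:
No Solution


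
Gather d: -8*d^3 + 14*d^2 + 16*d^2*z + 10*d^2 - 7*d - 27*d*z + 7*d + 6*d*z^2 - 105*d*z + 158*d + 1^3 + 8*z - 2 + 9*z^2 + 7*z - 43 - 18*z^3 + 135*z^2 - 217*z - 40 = -8*d^3 + d^2*(16*z + 24) + d*(6*z^2 - 132*z + 158) - 18*z^3 + 144*z^2 - 202*z - 84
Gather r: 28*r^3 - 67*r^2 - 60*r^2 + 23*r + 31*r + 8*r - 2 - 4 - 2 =28*r^3 - 127*r^2 + 62*r - 8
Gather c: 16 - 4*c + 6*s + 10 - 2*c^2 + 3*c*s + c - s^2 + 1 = -2*c^2 + c*(3*s - 3) - s^2 + 6*s + 27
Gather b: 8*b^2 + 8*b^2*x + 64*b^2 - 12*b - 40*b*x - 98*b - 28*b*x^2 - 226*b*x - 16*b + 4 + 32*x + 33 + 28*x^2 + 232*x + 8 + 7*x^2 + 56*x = b^2*(8*x + 72) + b*(-28*x^2 - 266*x - 126) + 35*x^2 + 320*x + 45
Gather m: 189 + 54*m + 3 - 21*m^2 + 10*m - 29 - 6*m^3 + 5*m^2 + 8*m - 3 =-6*m^3 - 16*m^2 + 72*m + 160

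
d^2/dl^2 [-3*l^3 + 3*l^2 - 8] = 6 - 18*l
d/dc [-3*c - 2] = -3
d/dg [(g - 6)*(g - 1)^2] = (g - 1)*(3*g - 13)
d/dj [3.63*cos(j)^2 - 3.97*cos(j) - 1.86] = (3.97 - 7.26*cos(j))*sin(j)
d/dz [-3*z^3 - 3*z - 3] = -9*z^2 - 3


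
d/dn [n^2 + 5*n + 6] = 2*n + 5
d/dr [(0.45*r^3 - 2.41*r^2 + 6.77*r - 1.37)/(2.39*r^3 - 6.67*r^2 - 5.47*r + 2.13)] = (4.44089209850063e-16*r^5 + 2.7584*r^4 - 37.2836*r^3 + 71.037*r^2 - 28.5424*r + 6.9262)/(5.7121*r^6 - 31.8826*r^5 + 18.3423*r^4 + 83.1512*r^3 + 1.5067*r^2 - 23.3022*r + 4.5369)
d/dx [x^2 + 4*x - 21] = 2*x + 4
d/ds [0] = 0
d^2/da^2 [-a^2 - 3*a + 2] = -2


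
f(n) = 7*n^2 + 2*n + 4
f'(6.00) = 86.00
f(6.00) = 268.00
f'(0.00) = 2.00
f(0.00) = 4.00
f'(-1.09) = -13.26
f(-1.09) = 10.14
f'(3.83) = 55.62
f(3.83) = 114.34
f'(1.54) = 23.56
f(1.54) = 23.68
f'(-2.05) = -26.70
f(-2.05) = 29.32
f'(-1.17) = -14.38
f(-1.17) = 11.24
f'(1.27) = 19.78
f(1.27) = 17.83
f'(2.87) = 42.18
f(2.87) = 67.40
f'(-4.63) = -62.82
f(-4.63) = 144.80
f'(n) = 14*n + 2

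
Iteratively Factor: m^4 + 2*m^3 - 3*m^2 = (m)*(m^3 + 2*m^2 - 3*m) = m*(m - 1)*(m^2 + 3*m) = m^2*(m - 1)*(m + 3)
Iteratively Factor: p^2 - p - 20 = (p - 5)*(p + 4)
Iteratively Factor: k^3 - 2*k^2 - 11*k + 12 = (k - 4)*(k^2 + 2*k - 3) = (k - 4)*(k - 1)*(k + 3)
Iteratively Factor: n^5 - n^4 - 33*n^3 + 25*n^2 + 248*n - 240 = (n + 4)*(n^4 - 5*n^3 - 13*n^2 + 77*n - 60) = (n - 3)*(n + 4)*(n^3 - 2*n^2 - 19*n + 20) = (n - 5)*(n - 3)*(n + 4)*(n^2 + 3*n - 4) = (n - 5)*(n - 3)*(n + 4)^2*(n - 1)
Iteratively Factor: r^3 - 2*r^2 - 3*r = (r + 1)*(r^2 - 3*r) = (r - 3)*(r + 1)*(r)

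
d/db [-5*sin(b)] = -5*cos(b)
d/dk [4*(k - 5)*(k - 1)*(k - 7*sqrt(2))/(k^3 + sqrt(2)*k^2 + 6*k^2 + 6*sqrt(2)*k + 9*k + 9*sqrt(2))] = 16*(2*sqrt(2)*k^3 + 3*k^3 - 24*sqrt(2)*k^2 - 7*k^2 - 42*k + 16*sqrt(2)*k + 30*sqrt(2) + 98)/(k^5 + 2*sqrt(2)*k^4 + 9*k^4 + 18*sqrt(2)*k^3 + 29*k^3 + 45*k^2 + 54*sqrt(2)*k^2 + 54*k + 54*sqrt(2)*k + 54)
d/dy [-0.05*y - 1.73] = -0.0500000000000000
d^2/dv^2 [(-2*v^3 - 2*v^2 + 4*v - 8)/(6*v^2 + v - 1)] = 4*(71*v^3 - 447*v^2 - 39*v - 27)/(216*v^6 + 108*v^5 - 90*v^4 - 35*v^3 + 15*v^2 + 3*v - 1)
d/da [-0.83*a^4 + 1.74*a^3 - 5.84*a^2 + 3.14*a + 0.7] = -3.32*a^3 + 5.22*a^2 - 11.68*a + 3.14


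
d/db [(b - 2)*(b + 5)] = 2*b + 3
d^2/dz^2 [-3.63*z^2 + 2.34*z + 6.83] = -7.26000000000000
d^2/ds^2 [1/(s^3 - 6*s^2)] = 6*((2 - s)*(s - 6) + 3*(s - 4)^2)/(s^4*(s - 6)^3)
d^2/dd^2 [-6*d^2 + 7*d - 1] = -12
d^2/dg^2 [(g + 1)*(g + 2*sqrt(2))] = 2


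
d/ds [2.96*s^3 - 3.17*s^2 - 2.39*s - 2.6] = 8.88*s^2 - 6.34*s - 2.39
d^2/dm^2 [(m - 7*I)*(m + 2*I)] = 2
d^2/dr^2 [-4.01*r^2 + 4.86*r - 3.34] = -8.02000000000000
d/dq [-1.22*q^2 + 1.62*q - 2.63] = 1.62 - 2.44*q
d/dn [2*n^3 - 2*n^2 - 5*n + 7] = 6*n^2 - 4*n - 5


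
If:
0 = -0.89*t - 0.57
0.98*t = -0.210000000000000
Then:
No Solution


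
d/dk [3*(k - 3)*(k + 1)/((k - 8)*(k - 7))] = 3*(-13*k^2 + 118*k - 157)/(k^4 - 30*k^3 + 337*k^2 - 1680*k + 3136)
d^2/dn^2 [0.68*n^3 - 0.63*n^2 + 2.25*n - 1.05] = 4.08*n - 1.26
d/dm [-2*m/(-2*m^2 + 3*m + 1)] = 2*(-2*m^2 - 1)/(4*m^4 - 12*m^3 + 5*m^2 + 6*m + 1)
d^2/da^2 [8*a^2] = 16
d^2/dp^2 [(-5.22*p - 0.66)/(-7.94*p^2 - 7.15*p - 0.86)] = ((5.22*p + 0.66)*(15.88*p + 7.15)*(31.76*p + 14.3) - (248.6808*p + 85.1268)*(7.94*p^2 + 7.15*p + 0.86))/(7.94*p^2 + 7.15*p + 0.86)^3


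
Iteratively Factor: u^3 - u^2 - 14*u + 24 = (u - 3)*(u^2 + 2*u - 8) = (u - 3)*(u - 2)*(u + 4)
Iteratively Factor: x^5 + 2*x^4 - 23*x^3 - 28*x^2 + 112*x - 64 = (x - 4)*(x^4 + 6*x^3 + x^2 - 24*x + 16) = (x - 4)*(x - 1)*(x^3 + 7*x^2 + 8*x - 16) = (x - 4)*(x - 1)^2*(x^2 + 8*x + 16) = (x - 4)*(x - 1)^2*(x + 4)*(x + 4)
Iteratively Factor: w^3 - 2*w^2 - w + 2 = (w - 1)*(w^2 - w - 2) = (w - 1)*(w + 1)*(w - 2)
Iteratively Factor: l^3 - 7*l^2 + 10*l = (l)*(l^2 - 7*l + 10) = l*(l - 5)*(l - 2)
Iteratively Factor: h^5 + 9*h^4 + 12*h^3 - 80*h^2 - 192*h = (h + 4)*(h^4 + 5*h^3 - 8*h^2 - 48*h) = (h + 4)^2*(h^3 + h^2 - 12*h) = (h - 3)*(h + 4)^2*(h^2 + 4*h) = (h - 3)*(h + 4)^3*(h)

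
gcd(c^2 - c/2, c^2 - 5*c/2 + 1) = c - 1/2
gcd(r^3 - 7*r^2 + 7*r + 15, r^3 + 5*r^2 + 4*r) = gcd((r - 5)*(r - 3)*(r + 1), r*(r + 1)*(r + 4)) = r + 1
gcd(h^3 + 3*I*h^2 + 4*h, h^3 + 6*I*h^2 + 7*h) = h^2 - I*h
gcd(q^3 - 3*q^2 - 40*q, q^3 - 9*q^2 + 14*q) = q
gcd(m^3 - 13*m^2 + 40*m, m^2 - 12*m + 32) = m - 8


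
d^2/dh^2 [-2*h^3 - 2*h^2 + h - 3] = -12*h - 4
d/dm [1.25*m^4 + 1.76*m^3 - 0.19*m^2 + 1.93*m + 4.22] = 5.0*m^3 + 5.28*m^2 - 0.38*m + 1.93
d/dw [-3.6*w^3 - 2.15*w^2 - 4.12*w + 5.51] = -10.8*w^2 - 4.3*w - 4.12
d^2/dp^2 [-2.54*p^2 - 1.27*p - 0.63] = -5.08000000000000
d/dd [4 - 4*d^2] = -8*d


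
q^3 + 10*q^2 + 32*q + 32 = (q + 2)*(q + 4)^2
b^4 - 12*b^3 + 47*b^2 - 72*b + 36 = (b - 6)*(b - 3)*(b - 2)*(b - 1)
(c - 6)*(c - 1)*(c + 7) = c^3 - 43*c + 42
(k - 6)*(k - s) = k^2 - k*s - 6*k + 6*s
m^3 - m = m*(m - 1)*(m + 1)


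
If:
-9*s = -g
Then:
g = 9*s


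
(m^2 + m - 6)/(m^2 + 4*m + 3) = (m - 2)/(m + 1)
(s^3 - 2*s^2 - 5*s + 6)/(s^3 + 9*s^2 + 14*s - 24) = (s^2 - s - 6)/(s^2 + 10*s + 24)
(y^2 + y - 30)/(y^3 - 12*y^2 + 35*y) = (y + 6)/(y*(y - 7))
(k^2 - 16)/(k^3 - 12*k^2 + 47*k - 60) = (k + 4)/(k^2 - 8*k + 15)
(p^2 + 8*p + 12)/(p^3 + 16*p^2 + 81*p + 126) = (p + 2)/(p^2 + 10*p + 21)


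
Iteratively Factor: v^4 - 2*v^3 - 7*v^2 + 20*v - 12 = (v - 2)*(v^3 - 7*v + 6) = (v - 2)*(v - 1)*(v^2 + v - 6) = (v - 2)*(v - 1)*(v + 3)*(v - 2)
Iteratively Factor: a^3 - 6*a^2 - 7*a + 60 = (a - 5)*(a^2 - a - 12) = (a - 5)*(a + 3)*(a - 4)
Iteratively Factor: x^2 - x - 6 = (x - 3)*(x + 2)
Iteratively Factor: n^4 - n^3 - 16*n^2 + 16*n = (n)*(n^3 - n^2 - 16*n + 16) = n*(n - 1)*(n^2 - 16) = n*(n - 1)*(n + 4)*(n - 4)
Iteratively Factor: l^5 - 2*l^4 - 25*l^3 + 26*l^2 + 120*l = (l - 5)*(l^4 + 3*l^3 - 10*l^2 - 24*l) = (l - 5)*(l + 4)*(l^3 - l^2 - 6*l) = (l - 5)*(l - 3)*(l + 4)*(l^2 + 2*l) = (l - 5)*(l - 3)*(l + 2)*(l + 4)*(l)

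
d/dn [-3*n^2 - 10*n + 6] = -6*n - 10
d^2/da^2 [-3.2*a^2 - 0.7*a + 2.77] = -6.40000000000000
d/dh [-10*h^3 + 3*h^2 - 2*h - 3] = -30*h^2 + 6*h - 2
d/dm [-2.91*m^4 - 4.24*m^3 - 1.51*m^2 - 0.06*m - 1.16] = -11.64*m^3 - 12.72*m^2 - 3.02*m - 0.06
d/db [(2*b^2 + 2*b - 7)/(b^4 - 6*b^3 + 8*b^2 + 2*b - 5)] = 2*(-2*b^5 + 3*b^4 + 26*b^3 - 69*b^2 + 46*b + 2)/(b^8 - 12*b^7 + 52*b^6 - 92*b^5 + 30*b^4 + 92*b^3 - 76*b^2 - 20*b + 25)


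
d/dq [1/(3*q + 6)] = -1/(3*(q + 2)^2)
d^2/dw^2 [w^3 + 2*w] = 6*w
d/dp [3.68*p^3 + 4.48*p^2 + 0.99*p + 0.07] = 11.04*p^2 + 8.96*p + 0.99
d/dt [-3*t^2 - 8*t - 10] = -6*t - 8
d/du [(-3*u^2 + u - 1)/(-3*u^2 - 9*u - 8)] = (30*u^2 + 42*u - 17)/(9*u^4 + 54*u^3 + 129*u^2 + 144*u + 64)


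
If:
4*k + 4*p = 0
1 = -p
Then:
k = 1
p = -1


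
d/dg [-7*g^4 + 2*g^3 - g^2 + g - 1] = -28*g^3 + 6*g^2 - 2*g + 1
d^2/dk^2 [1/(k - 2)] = 2/(k - 2)^3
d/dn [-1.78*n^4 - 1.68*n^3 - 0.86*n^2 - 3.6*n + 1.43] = -7.12*n^3 - 5.04*n^2 - 1.72*n - 3.6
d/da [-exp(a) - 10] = -exp(a)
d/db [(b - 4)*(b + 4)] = 2*b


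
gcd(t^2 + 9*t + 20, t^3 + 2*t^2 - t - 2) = 1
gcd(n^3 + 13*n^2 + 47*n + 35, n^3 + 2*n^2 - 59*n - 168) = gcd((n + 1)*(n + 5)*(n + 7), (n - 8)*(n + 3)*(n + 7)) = n + 7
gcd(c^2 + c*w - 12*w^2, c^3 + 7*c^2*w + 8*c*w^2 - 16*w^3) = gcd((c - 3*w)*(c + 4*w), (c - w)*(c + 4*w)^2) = c + 4*w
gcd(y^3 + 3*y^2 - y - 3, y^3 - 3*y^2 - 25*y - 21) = y^2 + 4*y + 3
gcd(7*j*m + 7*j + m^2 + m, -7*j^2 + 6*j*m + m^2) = 7*j + m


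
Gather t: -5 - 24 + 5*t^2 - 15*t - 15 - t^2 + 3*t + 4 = 4*t^2 - 12*t - 40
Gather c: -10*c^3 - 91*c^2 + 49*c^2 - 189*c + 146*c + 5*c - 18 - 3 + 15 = -10*c^3 - 42*c^2 - 38*c - 6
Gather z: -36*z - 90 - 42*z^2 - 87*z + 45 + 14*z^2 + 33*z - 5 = -28*z^2 - 90*z - 50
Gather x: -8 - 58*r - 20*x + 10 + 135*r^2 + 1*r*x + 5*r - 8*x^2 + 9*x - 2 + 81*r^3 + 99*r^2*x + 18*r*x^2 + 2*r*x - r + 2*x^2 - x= 81*r^3 + 135*r^2 - 54*r + x^2*(18*r - 6) + x*(99*r^2 + 3*r - 12)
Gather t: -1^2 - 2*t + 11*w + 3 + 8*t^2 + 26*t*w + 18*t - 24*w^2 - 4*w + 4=8*t^2 + t*(26*w + 16) - 24*w^2 + 7*w + 6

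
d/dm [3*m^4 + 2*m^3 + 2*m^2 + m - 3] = 12*m^3 + 6*m^2 + 4*m + 1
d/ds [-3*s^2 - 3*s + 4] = -6*s - 3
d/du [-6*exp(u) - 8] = -6*exp(u)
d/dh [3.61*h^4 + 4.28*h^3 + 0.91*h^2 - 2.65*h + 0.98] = 14.44*h^3 + 12.84*h^2 + 1.82*h - 2.65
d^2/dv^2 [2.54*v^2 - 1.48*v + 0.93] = 5.08000000000000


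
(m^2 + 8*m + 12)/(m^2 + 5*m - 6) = (m + 2)/(m - 1)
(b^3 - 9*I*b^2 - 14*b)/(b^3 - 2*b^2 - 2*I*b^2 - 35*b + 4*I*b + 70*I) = b*(b - 7*I)/(b^2 - 2*b - 35)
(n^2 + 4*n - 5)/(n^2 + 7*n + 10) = (n - 1)/(n + 2)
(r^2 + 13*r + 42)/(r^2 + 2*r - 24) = (r + 7)/(r - 4)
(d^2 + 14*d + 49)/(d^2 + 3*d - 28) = (d + 7)/(d - 4)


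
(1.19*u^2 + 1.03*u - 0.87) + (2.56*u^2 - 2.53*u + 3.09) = 3.75*u^2 - 1.5*u + 2.22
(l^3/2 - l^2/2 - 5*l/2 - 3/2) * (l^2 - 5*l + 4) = l^5/2 - 3*l^4 + 2*l^3 + 9*l^2 - 5*l/2 - 6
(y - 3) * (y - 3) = y^2 - 6*y + 9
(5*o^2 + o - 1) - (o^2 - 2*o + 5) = 4*o^2 + 3*o - 6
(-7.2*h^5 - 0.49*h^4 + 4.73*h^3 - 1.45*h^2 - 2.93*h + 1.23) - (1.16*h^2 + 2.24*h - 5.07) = -7.2*h^5 - 0.49*h^4 + 4.73*h^3 - 2.61*h^2 - 5.17*h + 6.3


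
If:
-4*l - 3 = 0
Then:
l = -3/4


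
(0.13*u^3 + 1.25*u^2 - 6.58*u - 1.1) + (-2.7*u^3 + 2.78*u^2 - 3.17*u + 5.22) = -2.57*u^3 + 4.03*u^2 - 9.75*u + 4.12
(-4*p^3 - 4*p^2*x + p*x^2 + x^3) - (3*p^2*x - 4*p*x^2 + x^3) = -4*p^3 - 7*p^2*x + 5*p*x^2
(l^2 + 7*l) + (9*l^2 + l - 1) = 10*l^2 + 8*l - 1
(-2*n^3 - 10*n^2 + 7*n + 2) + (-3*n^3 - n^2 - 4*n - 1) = -5*n^3 - 11*n^2 + 3*n + 1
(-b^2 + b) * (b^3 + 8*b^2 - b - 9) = -b^5 - 7*b^4 + 9*b^3 + 8*b^2 - 9*b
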